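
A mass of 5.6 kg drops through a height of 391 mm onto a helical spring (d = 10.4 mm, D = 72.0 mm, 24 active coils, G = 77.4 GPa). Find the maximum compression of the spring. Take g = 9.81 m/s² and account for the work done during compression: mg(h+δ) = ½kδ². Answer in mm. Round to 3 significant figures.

62.8 mm

k = Gd⁴/(8D³N_a) = (77.4×10³)(10.4⁴)/(8·72.0³·24) = 12.635 N/mm
W = mg = 5.6 × 9.81 = 54.936 N
½kδ² − Wδ − Wh = 0 → δ = (W + √(W² + 2kWh))/k
δ = (54.936 + √(3018 + 542799))/12.635 = (54.936 + 738.79)/12.635 = 62.82 mm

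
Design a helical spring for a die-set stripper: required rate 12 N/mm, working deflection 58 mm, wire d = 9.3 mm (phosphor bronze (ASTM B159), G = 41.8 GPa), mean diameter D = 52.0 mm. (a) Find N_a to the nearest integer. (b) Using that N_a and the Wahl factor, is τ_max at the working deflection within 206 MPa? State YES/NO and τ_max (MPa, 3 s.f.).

N_a = Gd⁴/(8D³k) = (41.8×10³)(9.3⁴)/(8·52.0³·12) = 23.16 → N_a = 23
Actual rate k = Gd⁴/(8D³·23) = 12.086 N/mm
Working load F = kδ = 12.086·58 = 700.98 N
C = 52.0/9.3 = 5.5914; K_W = (4C−1)/(4C−4)+0.615/C = 1.2733
τ_max = K_W·8FD/(πd³) = 1.2733·115.4 = 146.94 MPa
τ_max ≤ 206 MPa → acceptable

(a) 23 coils; (b) YES, τ_max = 147 MPa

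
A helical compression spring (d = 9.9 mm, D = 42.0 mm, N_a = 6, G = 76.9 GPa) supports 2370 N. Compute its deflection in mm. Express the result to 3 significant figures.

k = Gd⁴/(8D³N_a) = (76.9×10³)(9.9⁴)/(8·42.0³·6) = 207.72 N/mm
δ = F/k = 2370 / 207.72 = 11.41 mm

11.4 mm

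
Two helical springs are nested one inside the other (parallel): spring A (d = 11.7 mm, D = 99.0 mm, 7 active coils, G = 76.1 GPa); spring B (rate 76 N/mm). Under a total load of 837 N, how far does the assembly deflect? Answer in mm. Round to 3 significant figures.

8.19 mm

k_A = Gd⁴/(8D³N_a) = (76.1×10³)(11.7⁴)/(8·99.0³·7) = 26.244 N/mm
Parallel: k_eq = 26.244 + 76 = 102.24 N/mm
δ = F/k_eq = 837/102.24 = 8.1863 mm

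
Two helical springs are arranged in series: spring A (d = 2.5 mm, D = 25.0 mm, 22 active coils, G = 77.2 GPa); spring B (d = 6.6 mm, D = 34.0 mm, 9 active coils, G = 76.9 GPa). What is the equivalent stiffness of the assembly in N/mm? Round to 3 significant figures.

k_A = Gd⁴/(8D³N_a) = (77.2×10³)(2.5⁴)/(8·25.0³·22) = 1.0966 N/mm
k_B = Gd⁴/(8D³N_a) = (76.9×10³)(6.6⁴)/(8·34.0³·9) = 51.562 N/mm
Series: 1/k_eq = 1/1.0966 + 1/51.562 = 0.93131; k_eq = 1.0738 N/mm

1.07 N/mm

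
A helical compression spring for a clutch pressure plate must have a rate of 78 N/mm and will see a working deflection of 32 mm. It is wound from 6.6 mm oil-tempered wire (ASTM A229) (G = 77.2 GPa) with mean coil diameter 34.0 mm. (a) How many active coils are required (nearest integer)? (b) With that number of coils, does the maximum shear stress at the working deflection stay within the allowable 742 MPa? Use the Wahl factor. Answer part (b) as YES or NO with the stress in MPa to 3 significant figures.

N_a = Gd⁴/(8D³k) = (77.2×10³)(6.6⁴)/(8·34.0³·78) = 5.973 → N_a = 6
Actual rate k = Gd⁴/(8D³·6) = 77.645 N/mm
Working load F = kδ = 77.645·32 = 2484.6 N
C = 34.0/6.6 = 5.1515; K_W = (4C−1)/(4C−4)+0.615/C = 1.3000
τ_max = K_W·8FD/(πd³) = 1.3000·748.26 = 972.77 MPa
τ_max > 742 MPa → exceeds allowable

(a) 6 coils; (b) NO, τ_max = 973 MPa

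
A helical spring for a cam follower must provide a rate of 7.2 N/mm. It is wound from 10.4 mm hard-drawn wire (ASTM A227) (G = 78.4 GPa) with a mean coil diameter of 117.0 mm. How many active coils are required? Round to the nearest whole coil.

10

N_a = Gd⁴/(8D³k) = (78.4×10³ × 10.4⁴)/(8 × 117.0³ × 7.2)
    = 9.17169e+08 / 9.22529e+07 = 9.942 → 10 coils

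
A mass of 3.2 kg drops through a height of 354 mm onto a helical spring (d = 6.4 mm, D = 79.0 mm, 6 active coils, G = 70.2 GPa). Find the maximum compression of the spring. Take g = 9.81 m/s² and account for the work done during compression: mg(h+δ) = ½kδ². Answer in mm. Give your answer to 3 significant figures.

73.4 mm

k = Gd⁴/(8D³N_a) = (70.2×10³)(6.4⁴)/(8·79.0³·6) = 4.9766 N/mm
W = mg = 3.2 × 9.81 = 31.392 N
½kδ² − Wδ − Wh = 0 → δ = (W + √(W² + 2kWh))/k
δ = (31.392 + √(985.46 + 110608))/4.9766 = (31.392 + 334.06)/4.9766 = 73.433 mm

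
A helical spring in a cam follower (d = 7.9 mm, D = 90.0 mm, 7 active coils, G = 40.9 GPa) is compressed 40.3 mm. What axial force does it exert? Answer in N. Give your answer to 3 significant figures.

k = Gd⁴/(8D³N_a) = (40.9×10³)(7.9⁴)/(8·90.0³·7) = 3.9023 N/mm
F = k·δ = 3.9023 × 40.3 = 157.26 N

157 N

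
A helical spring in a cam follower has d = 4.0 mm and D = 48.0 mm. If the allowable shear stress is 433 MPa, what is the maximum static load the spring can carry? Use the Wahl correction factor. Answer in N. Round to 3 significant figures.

203 N

C = D/d = 48.0/4.0 = 12.0000
K_W = (4C−1)/(4C−4) + 0.615/C = 47.000/44.000 + 0.0512 = 1.1194
τ_max = K·8FD/(πd³) → F_max = τ_allow·πd³/(8DK)
F_max = 433·π·4.0³/(8·48.0·1.1194) = 87060/429.86 = 202.53 N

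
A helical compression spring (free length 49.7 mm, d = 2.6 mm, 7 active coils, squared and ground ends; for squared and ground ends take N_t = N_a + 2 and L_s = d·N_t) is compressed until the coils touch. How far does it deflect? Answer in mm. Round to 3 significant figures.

26.3 mm

N_t = 9; L_s = 2.6·9 = 23.4 mm
δ_solid = L₀ − L_s = 49.7 − 23.4 = 26.3 mm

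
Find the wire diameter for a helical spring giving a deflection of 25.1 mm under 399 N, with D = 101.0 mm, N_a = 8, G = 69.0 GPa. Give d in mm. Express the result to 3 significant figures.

11.1 mm

Required rate k = F/δ = 399/25.1 = 15.896 N/mm
d = (8D³N_a·k / G)^(1/4) = (8·101.0³·8·15.896 / (69.0×10³))^0.25
  = (15191)^0.25 = 11.1019 mm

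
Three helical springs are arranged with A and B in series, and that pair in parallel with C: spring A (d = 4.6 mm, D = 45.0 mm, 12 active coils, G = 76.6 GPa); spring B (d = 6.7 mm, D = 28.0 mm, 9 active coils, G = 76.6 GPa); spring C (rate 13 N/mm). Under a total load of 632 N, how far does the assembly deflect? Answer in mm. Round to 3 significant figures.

37.7 mm

k_A = Gd⁴/(8D³N_a) = (76.6×10³)(4.6⁴)/(8·45.0³·12) = 3.9206 N/mm
k_B = Gd⁴/(8D³N_a) = (76.6×10³)(6.7⁴)/(8·28.0³·9) = 97.661 N/mm
Springs A,B series: k_AB = 1/(1/3.9206+1/97.661) = 3.7693 N/mm; parallel with C: k_eq = 3.7693+13 = 16.769 N/mm
δ = F/k_eq = 632/16.769 = 37.688 mm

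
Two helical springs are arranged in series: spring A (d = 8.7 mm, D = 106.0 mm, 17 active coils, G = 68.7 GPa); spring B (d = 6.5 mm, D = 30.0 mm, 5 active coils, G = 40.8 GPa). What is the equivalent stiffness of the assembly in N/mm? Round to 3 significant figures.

2.35 N/mm

k_A = Gd⁴/(8D³N_a) = (68.7×10³)(8.7⁴)/(8·106.0³·17) = 2.4298 N/mm
k_B = Gd⁴/(8D³N_a) = (40.8×10³)(6.5⁴)/(8·30.0³·5) = 67.436 N/mm
Series: 1/k_eq = 1/2.4298 + 1/67.436 = 0.42638; k_eq = 2.3453 N/mm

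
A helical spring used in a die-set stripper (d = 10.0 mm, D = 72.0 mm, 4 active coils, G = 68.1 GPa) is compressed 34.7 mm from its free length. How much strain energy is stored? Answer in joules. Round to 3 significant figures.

k = Gd⁴/(8D³N_a) = (68.1×10³)(10.0⁴)/(8·72.0³·4) = 57.016 N/mm
U = ½kδ² = 0.5 × 57.016 × 34.7² = 34326 N·mm = 34.326 J

34.3 J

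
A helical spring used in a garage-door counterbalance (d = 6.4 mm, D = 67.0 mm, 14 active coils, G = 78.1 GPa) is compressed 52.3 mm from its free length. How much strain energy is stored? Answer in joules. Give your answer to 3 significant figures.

k = Gd⁴/(8D³N_a) = (78.1×10³)(6.4⁴)/(8·67.0³·14) = 3.8898 N/mm
U = ½kδ² = 0.5 × 3.8898 × 52.3² = 5319.9 N·mm = 5.3199 J

5.32 J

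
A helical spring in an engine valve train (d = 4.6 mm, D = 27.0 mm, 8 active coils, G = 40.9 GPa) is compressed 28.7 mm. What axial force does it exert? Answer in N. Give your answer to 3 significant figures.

417 N

k = Gd⁴/(8D³N_a) = (40.9×10³)(4.6⁴)/(8·27.0³·8) = 14.537 N/mm
F = k·δ = 14.537 × 28.7 = 417.22 N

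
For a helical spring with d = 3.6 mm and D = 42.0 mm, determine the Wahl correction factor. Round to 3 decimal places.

1.123

C = D/d = 42.0/3.6 = 11.6667
K_W = (4C−1)/(4C−4) + 0.615/C = 45.667/42.667 + 0.0527 = 1.1230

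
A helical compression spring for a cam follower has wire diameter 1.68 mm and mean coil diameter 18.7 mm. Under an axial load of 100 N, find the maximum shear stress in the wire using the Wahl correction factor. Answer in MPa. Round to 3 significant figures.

Spring index C = D/d = 18.7/1.68 = 11.1310
K_W = (4C−1)/(4C−4) + 0.615/C = 43.524/40.524 + 0.0553 = 1.1293
τ₀ = 8FD/(πd³) = 8·100·18.7/(π·1.68³) = 14960/14.896 = 1004.3 MPa
τ_max = K·τ₀ = 1.1293 × 1004.3 = 1134.1 MPa

1130 MPa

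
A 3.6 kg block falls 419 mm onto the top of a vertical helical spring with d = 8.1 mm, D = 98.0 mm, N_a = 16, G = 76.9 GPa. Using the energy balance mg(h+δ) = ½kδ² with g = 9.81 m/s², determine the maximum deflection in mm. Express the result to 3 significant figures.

k = Gd⁴/(8D³N_a) = (76.9×10³)(8.1⁴)/(8·98.0³·16) = 2.7478 N/mm
W = mg = 3.6 × 9.81 = 35.316 N
½kδ² − Wδ − Wh = 0 → δ = (W + √(W² + 2kWh))/k
δ = (35.316 + √(1247.2 + 81319.3))/2.7478 = (35.316 + 287.34)/2.7478 = 117.43 mm

117 mm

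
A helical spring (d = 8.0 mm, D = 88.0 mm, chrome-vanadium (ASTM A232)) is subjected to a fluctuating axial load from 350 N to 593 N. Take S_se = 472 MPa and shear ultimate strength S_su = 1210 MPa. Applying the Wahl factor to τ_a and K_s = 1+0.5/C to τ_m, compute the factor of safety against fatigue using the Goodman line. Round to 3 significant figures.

3.27

C = D/d = 88.0/8.0 = 11.0000; K_W = (4C−1)/(4C−4)+0.615/C = 1.1309; K_s = 1+0.5/C = 1.0455
F_a = (F_max−F_min)/2 = 121.5 N; F_m = (F_max+F_min)/2 = 471.5 N
τ_a = K_W·8F_aD/(πd³) = 1.1309 × 53.178 = 60.139 MPa
τ_m = K_s·8F_mD/(πd³) = 1.0455 × 206.36 = 215.74 MPa
Goodman: 1/n_f = τ_a/S_se + τ_m/S_su = 60.139/472 + 215.74/1210 = 0.12741 + 0.17830 = 0.30571
n_f = 1/0.30571 = 3.271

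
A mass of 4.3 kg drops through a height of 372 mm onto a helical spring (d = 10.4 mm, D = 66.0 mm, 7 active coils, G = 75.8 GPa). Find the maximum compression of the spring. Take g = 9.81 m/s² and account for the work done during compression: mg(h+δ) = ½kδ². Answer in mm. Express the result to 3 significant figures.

24.6 mm

k = Gd⁴/(8D³N_a) = (75.8×10³)(10.4⁴)/(8·66.0³·7) = 55.079 N/mm
W = mg = 4.3 × 9.81 = 42.183 N
½kδ² − Wδ − Wh = 0 → δ = (W + √(W² + 2kWh))/k
δ = (42.183 + √(1779.4 + 1.72859e+06))/55.079 = (42.183 + 1315.4)/55.079 = 24.649 mm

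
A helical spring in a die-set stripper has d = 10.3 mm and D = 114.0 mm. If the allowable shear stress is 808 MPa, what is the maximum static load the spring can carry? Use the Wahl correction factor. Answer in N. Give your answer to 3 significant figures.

2690 N

C = D/d = 114.0/10.3 = 11.0680
K_W = (4C−1)/(4C−4) + 0.615/C = 43.272/40.272 + 0.0556 = 1.1301
τ_max = K·8FD/(πd³) → F_max = τ_allow·πd³/(8DK)
F_max = 808·π·10.3³/(8·114.0·1.1301) = 2.7738e+06/1030.6 = 2691.4 N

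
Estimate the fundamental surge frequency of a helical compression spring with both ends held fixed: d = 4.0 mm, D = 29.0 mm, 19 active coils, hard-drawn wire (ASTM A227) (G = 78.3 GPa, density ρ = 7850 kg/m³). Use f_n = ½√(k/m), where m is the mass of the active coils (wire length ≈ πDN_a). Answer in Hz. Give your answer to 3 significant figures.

k = Gd⁴/(8D³N_a) = (78.3×10³)(4.0⁴)/(8·29.0³·19) = 5.4071 N/mm = 5407.1 N/m
Wire length L = πDN_a = π·29.0·19 = 1731 mm
m = ρ·(πd²/4)·L = 7850 × 12.566×10⁻⁶ m² × 1.731 m = 0.17076 kg
f_n = ½√(k/m) = 0.5·√(5407.1/0.17076) = 0.5·√(31665) = 88.974 Hz

89.0 Hz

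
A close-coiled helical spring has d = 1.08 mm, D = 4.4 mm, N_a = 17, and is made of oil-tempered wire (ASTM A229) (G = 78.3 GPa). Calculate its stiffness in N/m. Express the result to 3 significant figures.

9200 N/m

k = Gd⁴/(8D³N_a) = (78.3×10³ × 1.08⁴) / (8 × 4.4³ × 17)
  = 106526 / 11585 = 9.1952 N/mm = 9195.2 N/m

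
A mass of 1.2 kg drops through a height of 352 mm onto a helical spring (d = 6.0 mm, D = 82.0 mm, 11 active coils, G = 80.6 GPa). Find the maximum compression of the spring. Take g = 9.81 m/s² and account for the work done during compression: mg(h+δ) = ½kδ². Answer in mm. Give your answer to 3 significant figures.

67.8 mm

k = Gd⁴/(8D³N_a) = (80.6×10³)(6.0⁴)/(8·82.0³·11) = 2.1529 N/mm
W = mg = 1.2 × 9.81 = 11.772 N
½kδ² − Wδ − Wh = 0 → δ = (W + √(W² + 2kWh))/k
δ = (11.772 + √(138.58 + 17841.8))/2.1529 = (11.772 + 134.09)/2.1529 = 67.753 mm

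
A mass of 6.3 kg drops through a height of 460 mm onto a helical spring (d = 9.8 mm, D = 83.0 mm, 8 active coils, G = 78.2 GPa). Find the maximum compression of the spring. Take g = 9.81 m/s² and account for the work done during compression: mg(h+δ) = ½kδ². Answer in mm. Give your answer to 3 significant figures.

56.9 mm

k = Gd⁴/(8D³N_a) = (78.2×10³)(9.8⁴)/(8·83.0³·8) = 19.71 N/mm
W = mg = 6.3 × 9.81 = 61.803 N
½kδ² − Wδ − Wh = 0 → δ = (W + √(W² + 2kWh))/k
δ = (61.803 + √(3819.6 + 1.12071e+06))/19.71 = (61.803 + 1060.4)/19.71 = 56.936 mm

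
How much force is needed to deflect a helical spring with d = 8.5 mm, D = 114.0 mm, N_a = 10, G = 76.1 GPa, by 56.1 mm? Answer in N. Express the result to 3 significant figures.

188 N

k = Gd⁴/(8D³N_a) = (76.1×10³)(8.5⁴)/(8·114.0³·10) = 3.3516 N/mm
F = k·δ = 3.3516 × 56.1 = 188.03 N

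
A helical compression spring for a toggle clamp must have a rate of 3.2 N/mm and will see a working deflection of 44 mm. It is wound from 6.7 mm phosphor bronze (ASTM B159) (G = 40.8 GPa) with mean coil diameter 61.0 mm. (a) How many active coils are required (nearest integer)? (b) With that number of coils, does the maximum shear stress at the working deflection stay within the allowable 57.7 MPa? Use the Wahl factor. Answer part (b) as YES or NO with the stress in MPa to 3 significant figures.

N_a = Gd⁴/(8D³k) = (40.8×10³)(6.7⁴)/(8·61.0³·3.2) = 14.15 → N_a = 14
Actual rate k = Gd⁴/(8D³·14) = 3.2341 N/mm
Working load F = kδ = 3.2341·44 = 142.3 N
C = 61.0/6.7 = 9.1045; K_W = (4C−1)/(4C−4)+0.615/C = 1.1601
τ_max = K_W·8FD/(πd³) = 1.1601·73.494 = 85.259 MPa
τ_max > 57.7 MPa → exceeds allowable

(a) 14 coils; (b) NO, τ_max = 85.3 MPa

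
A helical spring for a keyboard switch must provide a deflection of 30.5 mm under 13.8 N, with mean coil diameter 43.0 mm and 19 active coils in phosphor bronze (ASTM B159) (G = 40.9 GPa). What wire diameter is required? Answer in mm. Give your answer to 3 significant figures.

3.40 mm

Required rate k = F/δ = 13.8/30.5 = 0.45246 N/mm
d = (8D³N_a·k / G)^(1/4) = (8·43.0³·19·0.45246 / (40.9×10³))^0.25
  = (133.69)^0.25 = 3.4004 mm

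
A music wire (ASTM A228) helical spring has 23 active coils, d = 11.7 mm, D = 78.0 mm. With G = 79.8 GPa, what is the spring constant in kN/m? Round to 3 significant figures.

k = Gd⁴/(8D³N_a) = (79.8×10³ × 11.7⁴) / (8 × 78.0³ × 23)
  = 1.49536e+09 / 8.73176e+07 = 17.126 N/mm

17.1 kN/m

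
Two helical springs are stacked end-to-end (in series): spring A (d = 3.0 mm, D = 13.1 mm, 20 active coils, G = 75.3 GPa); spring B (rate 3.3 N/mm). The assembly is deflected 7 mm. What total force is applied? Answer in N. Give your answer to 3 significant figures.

19.3 N

k_A = Gd⁴/(8D³N_a) = (75.3×10³)(3.0⁴)/(8·13.1³·20) = 16.957 N/mm
Series: 1/k_eq = 1/16.957 + 1/3.3 = 0.362; k_eq = 2.7624 N/mm
F = k_eq·δ = 2.7624·7 = 19.337 N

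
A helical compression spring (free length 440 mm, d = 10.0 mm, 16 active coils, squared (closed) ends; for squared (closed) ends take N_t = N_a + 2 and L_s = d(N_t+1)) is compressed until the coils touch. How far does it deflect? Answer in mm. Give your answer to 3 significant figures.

N_t = 18; L_s = 10.0·19 = 190 mm
δ_solid = L₀ − L_s = 440 − 190 = 250 mm

250 mm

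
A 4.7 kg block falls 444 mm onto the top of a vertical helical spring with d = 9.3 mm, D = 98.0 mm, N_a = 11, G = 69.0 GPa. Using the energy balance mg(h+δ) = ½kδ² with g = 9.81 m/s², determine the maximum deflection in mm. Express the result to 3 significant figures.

88.8 mm

k = Gd⁴/(8D³N_a) = (69.0×10³)(9.3⁴)/(8·98.0³·11) = 6.2319 N/mm
W = mg = 4.7 × 9.81 = 46.107 N
½kδ² − Wδ − Wh = 0 → δ = (W + √(W² + 2kWh))/k
δ = (46.107 + √(2125.9 + 255152))/6.2319 = (46.107 + 507.23)/6.2319 = 88.791 mm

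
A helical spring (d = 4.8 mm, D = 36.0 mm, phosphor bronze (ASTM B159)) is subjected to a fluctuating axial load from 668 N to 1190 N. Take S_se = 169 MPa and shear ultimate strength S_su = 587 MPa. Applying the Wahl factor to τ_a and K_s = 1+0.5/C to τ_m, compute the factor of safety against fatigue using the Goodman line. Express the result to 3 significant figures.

C = D/d = 36.0/4.8 = 7.5000; K_W = (4C−1)/(4C−4)+0.615/C = 1.1974; K_s = 1+0.5/C = 1.0667
F_a = (F_max−F_min)/2 = 261 N; F_m = (F_max+F_min)/2 = 929 N
τ_a = K_W·8F_aD/(πd³) = 1.1974 × 216.35 = 259.06 MPa
τ_m = K_s·8F_mD/(πd³) = 1.0667 × 770.08 = 821.42 MPa
Goodman: 1/n_f = τ_a/S_se + τ_m/S_su = 259.06/169 + 821.42/587 = 1.53287 + 1.39935 = 2.9322
n_f = 1/2.9322 = 0.341

0.341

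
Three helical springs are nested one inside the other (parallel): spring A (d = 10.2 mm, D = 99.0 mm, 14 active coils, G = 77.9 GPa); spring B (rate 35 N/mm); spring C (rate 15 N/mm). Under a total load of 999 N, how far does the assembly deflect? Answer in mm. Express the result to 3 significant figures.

k_A = Gd⁴/(8D³N_a) = (77.9×10³)(10.2⁴)/(8·99.0³·14) = 7.7592 N/mm
Parallel: k_eq = 7.7592 + 35 + 15 = 57.759 N/mm
δ = F/k_eq = 999/57.759 = 17.296 mm

17.3 mm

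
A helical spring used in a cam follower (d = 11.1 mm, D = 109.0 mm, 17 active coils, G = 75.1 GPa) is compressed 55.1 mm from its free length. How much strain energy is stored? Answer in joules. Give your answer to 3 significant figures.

9.83 J

k = Gd⁴/(8D³N_a) = (75.1×10³)(11.1⁴)/(8·109.0³·17) = 6.4731 N/mm
U = ½kδ² = 0.5 × 6.4731 × 55.1² = 9826.2 N·mm = 9.8262 J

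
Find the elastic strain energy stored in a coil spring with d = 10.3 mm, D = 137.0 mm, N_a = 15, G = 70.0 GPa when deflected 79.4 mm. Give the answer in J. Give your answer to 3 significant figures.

k = Gd⁴/(8D³N_a) = (70.0×10³)(10.3⁴)/(8·137.0³·15) = 2.5533 N/mm
U = ½kδ² = 0.5 × 2.5533 × 79.4² = 8048.5 N·mm = 8.0485 J

8.05 J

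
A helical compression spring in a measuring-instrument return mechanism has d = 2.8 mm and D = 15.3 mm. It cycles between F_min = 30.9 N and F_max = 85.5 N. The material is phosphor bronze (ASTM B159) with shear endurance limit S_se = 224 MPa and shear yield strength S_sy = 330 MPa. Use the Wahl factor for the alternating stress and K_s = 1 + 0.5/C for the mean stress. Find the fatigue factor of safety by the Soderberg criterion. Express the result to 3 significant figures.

C = D/d = 15.3/2.8 = 5.4643; K_W = (4C−1)/(4C−4)+0.615/C = 1.2805; K_s = 1+0.5/C = 1.0915
F_a = (F_max−F_min)/2 = 27.3 N; F_m = (F_max+F_min)/2 = 58.2 N
τ_a = K_W·8F_aD/(πd³) = 1.2805 × 48.453 = 62.046 MPa
τ_m = K_s·8F_mD/(πd³) = 1.0915 × 103.3 = 112.75 MPa
Soderberg: 1/n_f = τ_a/S_se + τ_m/S_sy = 62.046/224 + 112.75/330 = 0.27699 + 0.34166 = 0.61865
n_f = 1/0.61865 = 1.616

1.62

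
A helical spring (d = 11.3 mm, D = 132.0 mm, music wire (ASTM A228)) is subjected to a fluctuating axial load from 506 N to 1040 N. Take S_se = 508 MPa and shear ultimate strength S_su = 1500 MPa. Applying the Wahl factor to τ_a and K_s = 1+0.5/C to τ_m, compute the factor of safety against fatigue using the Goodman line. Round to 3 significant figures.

3.81

C = D/d = 132.0/11.3 = 11.6814; K_W = (4C−1)/(4C−4)+0.615/C = 1.1229; K_s = 1+0.5/C = 1.0428
F_a = (F_max−F_min)/2 = 267 N; F_m = (F_max+F_min)/2 = 773 N
τ_a = K_W·8F_aD/(πd³) = 1.1229 × 62.2 = 69.842 MPa
τ_m = K_s·8F_mD/(πd³) = 1.0428 × 180.08 = 187.78 MPa
Goodman: 1/n_f = τ_a/S_se + τ_m/S_su = 69.842/508 + 187.78/1500 = 0.13748 + 0.12519 = 0.26267
n_f = 1/0.26267 = 3.807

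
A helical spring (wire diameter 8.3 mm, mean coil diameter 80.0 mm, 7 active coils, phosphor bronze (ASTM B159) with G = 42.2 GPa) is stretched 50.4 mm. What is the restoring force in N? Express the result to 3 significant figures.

352 N

k = Gd⁴/(8D³N_a) = (42.2×10³)(8.3⁴)/(8·80.0³·7) = 6.985 N/mm
F = k·δ = 6.985 × 50.4 = 352.04 N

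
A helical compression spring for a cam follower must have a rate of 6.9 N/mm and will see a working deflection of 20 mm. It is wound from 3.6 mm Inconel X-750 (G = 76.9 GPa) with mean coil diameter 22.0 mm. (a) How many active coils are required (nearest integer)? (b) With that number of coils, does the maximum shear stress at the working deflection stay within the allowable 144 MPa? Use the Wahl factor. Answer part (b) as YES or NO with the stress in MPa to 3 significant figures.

N_a = Gd⁴/(8D³k) = (76.9×10³)(3.6⁴)/(8·22.0³·6.9) = 21.98 → N_a = 22
Actual rate k = Gd⁴/(8D³·22) = 6.8922 N/mm
Working load F = kδ = 6.8922·20 = 137.84 N
C = 22.0/3.6 = 6.1111; K_W = (4C−1)/(4C−4)+0.615/C = 1.2474
τ_max = K_W·8FD/(πd³) = 1.2474·165.52 = 206.46 MPa
τ_max > 144 MPa → exceeds allowable

(a) 22 coils; (b) NO, τ_max = 206 MPa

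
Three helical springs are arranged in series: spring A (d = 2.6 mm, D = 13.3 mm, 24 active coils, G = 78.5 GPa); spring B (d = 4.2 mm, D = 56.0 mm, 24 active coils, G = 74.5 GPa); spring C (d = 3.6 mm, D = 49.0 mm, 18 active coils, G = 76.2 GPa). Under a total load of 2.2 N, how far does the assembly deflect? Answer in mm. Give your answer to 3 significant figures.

6.39 mm

k_A = Gd⁴/(8D³N_a) = (78.5×10³)(2.6⁴)/(8·13.3³·24) = 7.9416 N/mm
k_B = Gd⁴/(8D³N_a) = (74.5×10³)(4.2⁴)/(8·56.0³·24) = 0.68752 N/mm
k_C = Gd⁴/(8D³N_a) = (76.2×10³)(3.6⁴)/(8·49.0³·18) = 0.75546 N/mm
Series: 1/k_eq = 1/7.9416 + 1/0.68752 + 1/0.75546 = 2.9041; k_eq = 0.34434 N/mm
δ = F/k_eq = 2.2/0.34434 = 6.389 mm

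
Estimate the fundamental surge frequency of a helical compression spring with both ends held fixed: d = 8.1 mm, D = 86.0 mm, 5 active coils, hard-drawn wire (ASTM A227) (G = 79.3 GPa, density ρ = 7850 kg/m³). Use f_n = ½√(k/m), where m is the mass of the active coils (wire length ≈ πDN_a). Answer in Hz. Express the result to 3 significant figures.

k = Gd⁴/(8D³N_a) = (79.3×10³)(8.1⁴)/(8·86.0³·5) = 13.417 N/mm = 13417 N/m
Wire length L = πDN_a = π·86.0·5 = 1350.9 mm
m = ρ·(πd²/4)·L = 7850 × 51.53×10⁻⁶ m² × 1.3509 m = 0.54645 kg
f_n = ½√(k/m) = 0.5·√(13417/0.54645) = 0.5·√(24553) = 78.347 Hz

78.3 Hz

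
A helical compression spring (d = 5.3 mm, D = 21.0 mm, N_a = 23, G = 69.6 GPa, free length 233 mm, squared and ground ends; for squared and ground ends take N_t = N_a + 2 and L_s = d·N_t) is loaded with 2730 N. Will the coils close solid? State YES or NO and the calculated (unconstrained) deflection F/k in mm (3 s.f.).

k = Gd⁴/(8D³N_a) = (69.6×10³)(5.3⁴)/(8·21.0³·23) = 32.228 N/mm
N_t = 25; L_s = 5.3·25 = 132.5 mm; δ_solid = L₀ − L_s = 233 − 132.5 = 100.5 mm
δ = F/k = 2730/32.228 = 84.708 mm
δ < δ_solid → spring does not go solid

NO, δ = 84.7 mm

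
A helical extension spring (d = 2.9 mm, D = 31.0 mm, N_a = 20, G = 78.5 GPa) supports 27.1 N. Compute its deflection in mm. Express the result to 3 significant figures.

23.3 mm

k = Gd⁴/(8D³N_a) = (78.5×10³)(2.9⁴)/(8·31.0³·20) = 1.1648 N/mm
δ = F/k = 27.1 / 1.1648 = 23.266 mm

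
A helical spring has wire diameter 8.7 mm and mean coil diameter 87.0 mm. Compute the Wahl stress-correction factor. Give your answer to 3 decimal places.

1.145

C = D/d = 87.0/8.7 = 10.0000
K_W = (4C−1)/(4C−4) + 0.615/C = 39.000/36.000 + 0.0615 = 1.1448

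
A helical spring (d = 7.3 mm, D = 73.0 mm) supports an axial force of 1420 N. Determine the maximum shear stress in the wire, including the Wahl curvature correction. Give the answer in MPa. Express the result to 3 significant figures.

Spring index C = D/d = 73.0/7.3 = 10.0000
K_W = (4C−1)/(4C−4) + 0.615/C = 39.000/36.000 + 0.0615 = 1.1448
τ₀ = 8FD/(πd³) = 8·1420·73.0/(π·7.3³) = 829280/1222.1 = 678.55 MPa
τ_max = K·τ₀ = 1.1448 × 678.55 = 776.83 MPa

777 MPa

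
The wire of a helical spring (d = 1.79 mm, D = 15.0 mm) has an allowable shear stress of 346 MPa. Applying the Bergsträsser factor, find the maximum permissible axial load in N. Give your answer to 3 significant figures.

44.6 N

C = D/d = 15.0/1.79 = 8.3799
K_B = (4C+2)/(4C−3) = 35.520/30.520 = 1.1638
τ_max = K·8FD/(πd³) → F_max = τ_allow·πd³/(8DK)
F_max = 346·π·1.79³/(8·15.0·1.1638) = 6234.3/139.66 = 44.639 N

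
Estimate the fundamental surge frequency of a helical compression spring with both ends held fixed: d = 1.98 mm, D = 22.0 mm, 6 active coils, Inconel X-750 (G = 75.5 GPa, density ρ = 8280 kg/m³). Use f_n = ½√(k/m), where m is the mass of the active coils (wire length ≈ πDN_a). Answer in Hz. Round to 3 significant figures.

k = Gd⁴/(8D³N_a) = (75.5×10³)(1.98⁴)/(8·22.0³·6) = 2.2704 N/mm = 2270.4 N/m
Wire length L = πDN_a = π·22.0·6 = 414.69 mm
m = ρ·(πd²/4)·L = 8280 × 3.0791×10⁻⁶ m² × 0.41469 m = 0.010572 kg
f_n = ½√(k/m) = 0.5·√(2270.4/0.010572) = 0.5·√(2.1475e+05) = 231.7 Hz

232 Hz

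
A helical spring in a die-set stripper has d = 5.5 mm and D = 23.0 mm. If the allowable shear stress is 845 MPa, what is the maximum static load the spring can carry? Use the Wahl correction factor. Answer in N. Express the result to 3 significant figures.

1740 N

C = D/d = 23.0/5.5 = 4.1818
K_W = (4C−1)/(4C−4) + 0.615/C = 15.727/12.727 + 0.1471 = 1.3828
τ_max = K·8FD/(πd³) → F_max = τ_allow·πd³/(8DK)
F_max = 845·π·5.5³/(8·23.0·1.3828) = 4.4167e+05/254.43 = 1735.9 N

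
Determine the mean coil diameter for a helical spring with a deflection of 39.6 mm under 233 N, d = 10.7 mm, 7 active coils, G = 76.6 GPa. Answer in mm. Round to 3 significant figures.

Required rate k = F/δ = 233/39.6 = 5.8838 N/mm
D = (Gd⁴/(8N_a·k))^(1/3) = (76.6×10³·10.7⁴/(8·7·5.8838))^(1/3)
  = (3.0473e+06)^(1/3) = 144.9790 mm

145 mm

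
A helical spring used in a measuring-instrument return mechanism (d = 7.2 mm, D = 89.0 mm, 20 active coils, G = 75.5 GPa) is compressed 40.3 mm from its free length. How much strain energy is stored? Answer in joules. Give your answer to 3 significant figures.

k = Gd⁴/(8D³N_a) = (75.5×10³)(7.2⁴)/(8·89.0³·20) = 1.7988 N/mm
U = ½kδ² = 0.5 × 1.7988 × 40.3² = 1460.7 N·mm = 1.4607 J

1.46 J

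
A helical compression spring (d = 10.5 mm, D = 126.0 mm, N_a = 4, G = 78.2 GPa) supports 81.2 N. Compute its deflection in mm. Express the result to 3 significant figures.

5.47 mm

k = Gd⁴/(8D³N_a) = (78.2×10³)(10.5⁴)/(8·126.0³·4) = 14.849 N/mm
δ = F/k = 81.2 / 14.849 = 5.4683 mm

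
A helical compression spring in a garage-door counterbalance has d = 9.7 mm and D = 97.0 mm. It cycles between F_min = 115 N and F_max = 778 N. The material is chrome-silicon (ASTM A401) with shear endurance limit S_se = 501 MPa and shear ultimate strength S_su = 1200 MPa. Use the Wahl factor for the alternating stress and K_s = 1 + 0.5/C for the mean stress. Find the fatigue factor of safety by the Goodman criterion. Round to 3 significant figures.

3.22

C = D/d = 97.0/9.7 = 10.0000; K_W = (4C−1)/(4C−4)+0.615/C = 1.1448; K_s = 1+0.5/C = 1.0500
F_a = (F_max−F_min)/2 = 331.5 N; F_m = (F_max+F_min)/2 = 446.5 N
τ_a = K_W·8F_aD/(πd³) = 1.1448 × 89.718 = 102.71 MPa
τ_m = K_s·8F_mD/(πd³) = 1.0500 × 120.84 = 126.88 MPa
Goodman: 1/n_f = τ_a/S_se + τ_m/S_su = 102.71/501 + 126.88/1200 = 0.20501 + 0.10574 = 0.31075
n_f = 1/0.31075 = 3.218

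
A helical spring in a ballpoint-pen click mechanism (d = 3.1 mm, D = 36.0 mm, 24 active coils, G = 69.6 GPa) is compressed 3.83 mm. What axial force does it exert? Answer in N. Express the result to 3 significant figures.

2.75 N

k = Gd⁴/(8D³N_a) = (69.6×10³)(3.1⁴)/(8·36.0³·24) = 0.71754 N/mm
F = k·δ = 0.71754 × 3.83 = 2.7482 N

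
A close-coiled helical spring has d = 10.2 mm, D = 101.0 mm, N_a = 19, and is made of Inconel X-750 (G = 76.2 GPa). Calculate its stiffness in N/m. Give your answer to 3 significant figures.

k = Gd⁴/(8D³N_a) = (76.2×10³ × 10.2⁴) / (8 × 101.0³ × 19)
  = 8.24813e+08 / 1.56606e+08 = 5.2668 N/mm = 5266.8 N/m

5270 N/m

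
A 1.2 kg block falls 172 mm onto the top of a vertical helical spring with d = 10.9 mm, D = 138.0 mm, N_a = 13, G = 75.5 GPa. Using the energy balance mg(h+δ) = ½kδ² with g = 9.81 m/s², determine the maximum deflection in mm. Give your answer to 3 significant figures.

35.4 mm

k = Gd⁴/(8D³N_a) = (75.5×10³)(10.9⁴)/(8·138.0³·13) = 3.8993 N/mm
W = mg = 1.2 × 9.81 = 11.772 N
½kδ² − Wδ − Wh = 0 → δ = (W + √(W² + 2kWh))/k
δ = (11.772 + √(138.58 + 15790.3))/3.8993 = (11.772 + 126.21)/3.8993 = 35.387 mm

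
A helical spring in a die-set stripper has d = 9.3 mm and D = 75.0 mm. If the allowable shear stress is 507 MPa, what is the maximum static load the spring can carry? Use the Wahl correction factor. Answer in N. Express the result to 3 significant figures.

C = D/d = 75.0/9.3 = 8.0645
K_W = (4C−1)/(4C−4) + 0.615/C = 31.258/28.258 + 0.0763 = 1.1824
τ_max = K·8FD/(πd³) → F_max = τ_allow·πd³/(8DK)
F_max = 507·π·9.3³/(8·75.0·1.1824) = 1.2812e+06/709.45 = 1805.9 N

1810 N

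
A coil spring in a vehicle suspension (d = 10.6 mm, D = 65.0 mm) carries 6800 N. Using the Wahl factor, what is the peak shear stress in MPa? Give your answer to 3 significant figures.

Spring index C = D/d = 65.0/10.6 = 6.1321
K_W = (4C−1)/(4C−4) + 0.615/C = 23.528/20.528 + 0.1003 = 1.2464
τ₀ = 8FD/(πd³) = 8·6800·65.0/(π·10.6³) = 3.536e+06/3741.7 = 945.03 MPa
τ_max = K·τ₀ = 1.2464 × 945.03 = 1177.9 MPa

1180 MPa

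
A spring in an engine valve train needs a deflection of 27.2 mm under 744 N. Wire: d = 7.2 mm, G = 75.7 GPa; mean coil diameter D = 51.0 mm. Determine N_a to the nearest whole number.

Required rate k = F/δ = 744/27.2 = 27.353 N/mm
N_a = Gd⁴/(8D³k) = (75.7×10³ × 7.2⁴)/(8 × 51.0³ × 27.353)
    = 2.03435e+08 / 2.90272e+07 = 7.008 → 7 coils

7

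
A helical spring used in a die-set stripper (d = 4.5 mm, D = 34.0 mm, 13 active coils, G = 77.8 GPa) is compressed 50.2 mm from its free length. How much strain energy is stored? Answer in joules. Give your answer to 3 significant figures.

9.83 J

k = Gd⁴/(8D³N_a) = (77.8×10³)(4.5⁴)/(8·34.0³·13) = 7.8048 N/mm
U = ½kδ² = 0.5 × 7.8048 × 50.2² = 9834.2 N·mm = 9.8342 J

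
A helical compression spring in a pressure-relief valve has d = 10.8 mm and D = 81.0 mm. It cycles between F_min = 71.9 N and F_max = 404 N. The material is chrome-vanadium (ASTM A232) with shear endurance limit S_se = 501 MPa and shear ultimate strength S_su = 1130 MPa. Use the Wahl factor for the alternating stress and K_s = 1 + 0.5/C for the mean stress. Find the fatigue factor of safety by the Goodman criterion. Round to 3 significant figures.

C = D/d = 81.0/10.8 = 7.5000; K_W = (4C−1)/(4C−4)+0.615/C = 1.1974; K_s = 1+0.5/C = 1.0667
F_a = (F_max−F_min)/2 = 166.05 N; F_m = (F_max+F_min)/2 = 237.95 N
τ_a = K_W·8F_aD/(πd³) = 1.1974 × 27.189 = 32.556 MPa
τ_m = K_s·8F_mD/(πd³) = 1.0667 × 38.962 = 41.559 MPa
Goodman: 1/n_f = τ_a/S_se + τ_m/S_su = 32.556/501 + 41.559/1130 = 0.06498 + 0.03678 = 0.10176
n_f = 1/0.10176 = 9.827

9.83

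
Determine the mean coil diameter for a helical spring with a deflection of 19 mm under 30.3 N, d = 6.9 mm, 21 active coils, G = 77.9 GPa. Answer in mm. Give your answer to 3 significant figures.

Required rate k = F/δ = 30.3/19 = 1.5947 N/mm
D = (Gd⁴/(8N_a·k))^(1/3) = (77.9×10³·6.9⁴/(8·21·1.5947))^(1/3)
  = (659076)^(1/3) = 87.0252 mm

87.0 mm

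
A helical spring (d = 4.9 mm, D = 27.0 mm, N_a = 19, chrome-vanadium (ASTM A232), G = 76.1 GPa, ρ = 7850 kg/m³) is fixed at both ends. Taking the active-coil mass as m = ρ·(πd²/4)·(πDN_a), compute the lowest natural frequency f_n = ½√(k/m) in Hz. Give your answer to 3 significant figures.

124 Hz

k = Gd⁴/(8D³N_a) = (76.1×10³)(4.9⁴)/(8·27.0³·19) = 14.663 N/mm = 14663 N/m
Wire length L = πDN_a = π·27.0·19 = 1611.6 mm
m = ρ·(πd²/4)·L = 7850 × 18.857×10⁻⁶ m² × 1.6116 m = 0.23857 kg
f_n = ½√(k/m) = 0.5·√(14663/0.23857) = 0.5·√(61463) = 123.96 Hz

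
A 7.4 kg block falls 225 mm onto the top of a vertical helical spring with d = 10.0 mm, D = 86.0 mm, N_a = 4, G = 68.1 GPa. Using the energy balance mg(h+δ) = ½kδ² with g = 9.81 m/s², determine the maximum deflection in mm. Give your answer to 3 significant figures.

k = Gd⁴/(8D³N_a) = (68.1×10³)(10.0⁴)/(8·86.0³·4) = 33.458 N/mm
W = mg = 7.4 × 9.81 = 72.594 N
½kδ² − Wδ − Wh = 0 → δ = (W + √(W² + 2kWh))/k
δ = (72.594 + √(5269.9 + 1.09299e+06))/33.458 = (72.594 + 1048)/33.458 = 33.492 mm

33.5 mm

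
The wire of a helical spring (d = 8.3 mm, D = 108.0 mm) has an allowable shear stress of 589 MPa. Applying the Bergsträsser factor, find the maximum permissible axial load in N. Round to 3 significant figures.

C = D/d = 108.0/8.3 = 13.0120
K_B = (4C+2)/(4C−3) = 54.048/49.048 = 1.1019
τ_max = K·8FD/(πd³) → F_max = τ_allow·πd³/(8DK)
F_max = 589·π·8.3³/(8·108.0·1.1019) = 1.058e+06/952.08 = 1111.3 N

1110 N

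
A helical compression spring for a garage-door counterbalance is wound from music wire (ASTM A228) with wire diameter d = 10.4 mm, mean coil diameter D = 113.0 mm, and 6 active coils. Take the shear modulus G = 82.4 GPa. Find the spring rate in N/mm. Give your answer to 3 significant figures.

13.9 N/mm

k = Gd⁴/(8D³N_a) = (82.4×10³ × 10.4⁴) / (8 × 113.0³ × 6)
  = 9.63963e+08 / 6.92591e+07 = 13.918 N/mm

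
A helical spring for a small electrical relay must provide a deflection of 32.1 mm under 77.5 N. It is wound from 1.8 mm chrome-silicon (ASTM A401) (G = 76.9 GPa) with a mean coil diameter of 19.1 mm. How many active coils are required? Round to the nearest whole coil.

Required rate k = F/δ = 77.5/32.1 = 2.4143 N/mm
N_a = Gd⁴/(8D³k) = (76.9×10³ × 1.8⁴)/(8 × 19.1³ × 2.4143)
    = 807265 / 134582 = 5.998 → 6 coils

6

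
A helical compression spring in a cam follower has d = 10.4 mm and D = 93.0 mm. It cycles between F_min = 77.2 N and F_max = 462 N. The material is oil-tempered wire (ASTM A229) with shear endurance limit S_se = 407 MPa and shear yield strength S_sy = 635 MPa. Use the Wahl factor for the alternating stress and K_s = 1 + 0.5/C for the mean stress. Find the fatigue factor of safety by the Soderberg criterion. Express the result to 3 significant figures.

C = D/d = 93.0/10.4 = 8.9423; K_W = (4C−1)/(4C−4)+0.615/C = 1.1632; K_s = 1+0.5/C = 1.0559
F_a = (F_max−F_min)/2 = 192.4 N; F_m = (F_max+F_min)/2 = 269.6 N
τ_a = K_W·8F_aD/(πd³) = 1.1632 × 40.507 = 47.118 MPa
τ_m = K_s·8F_mD/(πd³) = 1.0559 × 56.76 = 59.934 MPa
Soderberg: 1/n_f = τ_a/S_se + τ_m/S_sy = 47.118/407 + 59.934/635 = 0.11577 + 0.09438 = 0.21015
n_f = 1/0.21015 = 4.758

4.76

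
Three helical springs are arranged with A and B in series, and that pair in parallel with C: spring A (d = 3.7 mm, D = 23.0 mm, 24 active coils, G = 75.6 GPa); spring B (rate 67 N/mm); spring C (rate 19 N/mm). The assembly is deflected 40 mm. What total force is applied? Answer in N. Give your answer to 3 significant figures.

k_A = Gd⁴/(8D³N_a) = (75.6×10³)(3.7⁴)/(8·23.0³·24) = 6.0652 N/mm
Springs A,B series: k_AB = 1/(1/6.0652+1/67) = 5.5617 N/mm; parallel with C: k_eq = 5.5617+19 = 24.562 N/mm
F = k_eq·δ = 24.562·40 = 982.47 N

982 N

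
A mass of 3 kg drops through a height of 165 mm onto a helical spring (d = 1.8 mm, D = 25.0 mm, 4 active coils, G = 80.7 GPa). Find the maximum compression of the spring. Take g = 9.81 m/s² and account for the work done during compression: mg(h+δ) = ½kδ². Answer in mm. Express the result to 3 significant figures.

k = Gd⁴/(8D³N_a) = (80.7×10³)(1.8⁴)/(8·25.0³·4) = 1.6943 N/mm
W = mg = 3 × 9.81 = 29.43 N
½kδ² − Wδ − Wh = 0 → δ = (W + √(W² + 2kWh))/k
δ = (29.43 + √(866.12 + 16455))/1.6943 = (29.43 + 131.61)/1.6943 = 95.047 mm

95.0 mm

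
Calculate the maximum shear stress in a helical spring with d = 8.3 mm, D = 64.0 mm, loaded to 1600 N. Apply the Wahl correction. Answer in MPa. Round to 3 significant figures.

Spring index C = D/d = 64.0/8.3 = 7.7108
K_W = (4C−1)/(4C−4) + 0.615/C = 29.843/26.843 + 0.0798 = 1.1915
τ₀ = 8FD/(πd³) = 8·1600·64.0/(π·8.3³) = 819200/1796.3 = 456.04 MPa
τ_max = K·τ₀ = 1.1915 × 456.04 = 543.38 MPa

543 MPa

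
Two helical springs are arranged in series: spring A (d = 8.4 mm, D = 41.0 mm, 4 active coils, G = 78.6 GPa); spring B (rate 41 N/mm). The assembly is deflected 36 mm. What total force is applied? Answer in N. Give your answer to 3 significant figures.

k_A = Gd⁴/(8D³N_a) = (78.6×10³)(8.4⁴)/(8·41.0³·4) = 177.43 N/mm
Series: 1/k_eq = 1/177.43 + 1/41 = 0.030026; k_eq = 33.304 N/mm
F = k_eq·δ = 33.304·36 = 1199 N

1200 N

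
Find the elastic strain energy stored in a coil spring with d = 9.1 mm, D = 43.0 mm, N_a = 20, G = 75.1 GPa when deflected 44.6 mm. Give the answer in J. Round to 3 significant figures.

k = Gd⁴/(8D³N_a) = (75.1×10³)(9.1⁴)/(8·43.0³·20) = 40.484 N/mm
U = ½kδ² = 0.5 × 40.484 × 44.6² = 40264 N·mm = 40.264 J

40.3 J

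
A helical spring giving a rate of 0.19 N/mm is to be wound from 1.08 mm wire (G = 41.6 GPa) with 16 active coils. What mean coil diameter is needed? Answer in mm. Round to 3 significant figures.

13.3 mm

D = (Gd⁴/(8N_a·k))^(1/3) = (41.6×10³·1.08⁴/(8·16·0.19))^(1/3)
  = (2327.15)^(1/3) = 13.2518 mm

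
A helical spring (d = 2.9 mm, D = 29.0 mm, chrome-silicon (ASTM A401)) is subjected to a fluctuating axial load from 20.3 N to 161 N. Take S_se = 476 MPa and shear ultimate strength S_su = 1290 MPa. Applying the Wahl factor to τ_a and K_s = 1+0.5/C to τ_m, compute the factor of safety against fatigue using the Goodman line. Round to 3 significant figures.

C = D/d = 29.0/2.9 = 10.0000; K_W = (4C−1)/(4C−4)+0.615/C = 1.1448; K_s = 1+0.5/C = 1.0500
F_a = (F_max−F_min)/2 = 70.35 N; F_m = (F_max+F_min)/2 = 90.65 N
τ_a = K_W·8F_aD/(πd³) = 1.1448 × 213.01 = 243.87 MPa
τ_m = K_s·8F_mD/(πd³) = 1.0500 × 274.48 = 288.2 MPa
Goodman: 1/n_f = τ_a/S_se + τ_m/S_su = 243.87/476 + 288.2/1290 = 0.51232 + 0.22341 = 0.73574
n_f = 1/0.73574 = 1.359

1.36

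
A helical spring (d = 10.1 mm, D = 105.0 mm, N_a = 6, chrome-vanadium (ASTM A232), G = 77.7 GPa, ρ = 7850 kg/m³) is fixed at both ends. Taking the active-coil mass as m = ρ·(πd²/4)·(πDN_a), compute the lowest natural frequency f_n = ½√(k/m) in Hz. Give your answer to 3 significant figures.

k = Gd⁴/(8D³N_a) = (77.7×10³)(10.1⁴)/(8·105.0³·6) = 14.551 N/mm = 14551 N/m
Wire length L = πDN_a = π·105.0·6 = 1979.2 mm
m = ρ·(πd²/4)·L = 7850 × 80.118×10⁻⁶ m² × 1.9792 m = 1.2448 kg
f_n = ½√(k/m) = 0.5·√(14551/1.2448) = 0.5·√(11690) = 54.06 Hz

54.1 Hz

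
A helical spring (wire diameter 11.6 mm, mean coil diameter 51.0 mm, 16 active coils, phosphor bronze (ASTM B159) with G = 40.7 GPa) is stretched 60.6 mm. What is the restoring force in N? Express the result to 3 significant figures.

k = Gd⁴/(8D³N_a) = (40.7×10³)(11.6⁴)/(8·51.0³·16) = 43.402 N/mm
F = k·δ = 43.402 × 60.6 = 2630.1 N

2630 N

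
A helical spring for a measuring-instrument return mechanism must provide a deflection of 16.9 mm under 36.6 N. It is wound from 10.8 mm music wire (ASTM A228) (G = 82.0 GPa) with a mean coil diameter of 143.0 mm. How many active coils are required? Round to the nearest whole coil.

Required rate k = F/δ = 36.6/16.9 = 2.1657 N/mm
N_a = Gd⁴/(8D³k) = (82.0×10³ × 10.8⁴)/(8 × 143.0³ × 2.1657)
    = 1.1156e+09 / 5.06632e+07 = 22.02 → 22 coils

22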